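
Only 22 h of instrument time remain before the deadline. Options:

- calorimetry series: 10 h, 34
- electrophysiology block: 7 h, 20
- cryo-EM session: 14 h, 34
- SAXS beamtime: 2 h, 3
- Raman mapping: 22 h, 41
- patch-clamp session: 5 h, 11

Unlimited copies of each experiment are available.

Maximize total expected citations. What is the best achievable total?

2×calorimetry series + SAXS beamtime uses 22 of the 22 h and totals 71.
That's the maximum — no swap from here does better than 71.

71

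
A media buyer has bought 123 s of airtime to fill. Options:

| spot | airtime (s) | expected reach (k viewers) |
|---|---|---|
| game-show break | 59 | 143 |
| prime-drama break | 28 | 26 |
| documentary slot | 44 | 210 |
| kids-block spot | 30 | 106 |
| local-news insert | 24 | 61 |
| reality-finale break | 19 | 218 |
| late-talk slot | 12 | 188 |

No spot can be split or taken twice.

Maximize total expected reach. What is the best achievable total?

722

The ratio ordering already packs tightly: documentary slot + kids-block spot + reality-finale break + late-talk slot, 105 s, 722.
Every other selection either busts 123 s or fails to beat 722.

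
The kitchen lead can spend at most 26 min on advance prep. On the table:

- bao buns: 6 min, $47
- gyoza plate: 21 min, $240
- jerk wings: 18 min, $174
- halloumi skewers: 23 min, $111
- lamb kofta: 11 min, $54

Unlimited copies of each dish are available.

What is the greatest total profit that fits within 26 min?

240

By profit per min: gyoza plate 11.43, jerk wings 9.67, bao buns 7.83 lead.
The ratio ordering already packs tightly: gyoza plate, 21 min, 240.
The spare 5 min is too small for any remaining dish, and no exchange beats 240.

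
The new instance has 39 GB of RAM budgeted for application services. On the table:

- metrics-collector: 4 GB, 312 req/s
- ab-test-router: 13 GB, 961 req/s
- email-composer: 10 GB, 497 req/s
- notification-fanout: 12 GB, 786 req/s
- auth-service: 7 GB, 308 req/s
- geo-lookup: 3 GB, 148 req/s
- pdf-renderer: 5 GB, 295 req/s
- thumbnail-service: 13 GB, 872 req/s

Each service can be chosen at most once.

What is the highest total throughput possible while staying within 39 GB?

2619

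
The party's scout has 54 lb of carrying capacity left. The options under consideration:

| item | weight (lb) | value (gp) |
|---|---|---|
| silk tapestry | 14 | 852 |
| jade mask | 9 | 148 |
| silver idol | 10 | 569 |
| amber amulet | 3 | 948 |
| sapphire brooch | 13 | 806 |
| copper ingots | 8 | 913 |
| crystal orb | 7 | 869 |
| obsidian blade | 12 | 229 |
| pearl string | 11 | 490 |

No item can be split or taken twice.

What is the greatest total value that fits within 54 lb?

4641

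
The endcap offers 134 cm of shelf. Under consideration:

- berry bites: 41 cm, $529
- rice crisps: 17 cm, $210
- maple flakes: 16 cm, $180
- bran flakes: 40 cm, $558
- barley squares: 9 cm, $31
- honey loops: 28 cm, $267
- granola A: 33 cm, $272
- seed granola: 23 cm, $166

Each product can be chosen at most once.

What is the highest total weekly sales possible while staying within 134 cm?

1569

Taking the top-ratio products first gives berry bites + rice crisps + maple flakes + bran flakes + barley squares for 1508 (123 cm).
Replace maple flakes and barley squares with granola A: the trade gains 61 net, giving 1569 at 131 cm.
The spare 3 cm is too small for any remaining product, and no exchange beats 1569.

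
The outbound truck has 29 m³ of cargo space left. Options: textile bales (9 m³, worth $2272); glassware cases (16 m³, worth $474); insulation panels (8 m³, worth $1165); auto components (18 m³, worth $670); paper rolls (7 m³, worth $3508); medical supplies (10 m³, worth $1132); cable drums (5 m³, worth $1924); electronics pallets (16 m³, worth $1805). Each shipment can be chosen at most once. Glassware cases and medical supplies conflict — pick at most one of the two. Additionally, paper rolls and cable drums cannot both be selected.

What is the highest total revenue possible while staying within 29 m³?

Textile bales + insulation panels + paper rolls uses 24 of the 29 m³ and totals 6945.

6945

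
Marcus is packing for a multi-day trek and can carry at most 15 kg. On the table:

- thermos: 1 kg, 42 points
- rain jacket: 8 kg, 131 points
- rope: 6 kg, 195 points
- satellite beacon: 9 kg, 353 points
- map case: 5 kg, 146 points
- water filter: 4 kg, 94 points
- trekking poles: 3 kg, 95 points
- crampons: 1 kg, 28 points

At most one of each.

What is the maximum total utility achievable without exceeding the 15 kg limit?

548

Ranking by ratio (utility/kg): thermos 42.00, satellite beacon 39.22, rope 32.50, trekking poles 31.67.
The ratio heuristic lands on thermos + satellite beacon + trekking poles + crampons (518) but leaves 1 kg idle.
The 5 kg tied up in thermos and trekking poles and crampons is better spent on rope — total rises to 548 (15 kg).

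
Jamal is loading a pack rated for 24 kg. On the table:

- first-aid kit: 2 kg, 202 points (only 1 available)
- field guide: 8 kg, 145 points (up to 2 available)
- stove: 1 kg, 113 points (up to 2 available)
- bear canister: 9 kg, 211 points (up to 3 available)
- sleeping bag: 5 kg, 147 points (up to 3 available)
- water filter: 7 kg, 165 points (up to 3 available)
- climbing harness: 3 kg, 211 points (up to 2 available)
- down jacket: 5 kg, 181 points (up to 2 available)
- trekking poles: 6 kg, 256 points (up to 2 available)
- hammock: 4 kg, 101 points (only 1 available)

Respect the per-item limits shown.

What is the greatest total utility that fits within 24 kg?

1362

Taking first-aid kit + 2×stove + 2×climbing harness + 2×trekking poles: 22 kg used, 1362 in utility.
No other feasible combination exceeds 1362.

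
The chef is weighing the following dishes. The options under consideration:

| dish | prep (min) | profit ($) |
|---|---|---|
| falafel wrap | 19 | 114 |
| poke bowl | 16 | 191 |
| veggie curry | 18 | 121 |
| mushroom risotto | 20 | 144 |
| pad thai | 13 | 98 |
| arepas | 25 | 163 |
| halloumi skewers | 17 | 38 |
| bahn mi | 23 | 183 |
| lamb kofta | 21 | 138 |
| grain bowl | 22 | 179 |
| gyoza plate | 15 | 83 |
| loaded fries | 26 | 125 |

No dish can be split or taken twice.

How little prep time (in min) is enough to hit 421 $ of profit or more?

49

Need the lightest bundle worth ≥ 421.
Taking poke bowl + mushroom risotto + pad thai gives 433 (≥ 421) for 49 min.
No combination under 49 min hits 421.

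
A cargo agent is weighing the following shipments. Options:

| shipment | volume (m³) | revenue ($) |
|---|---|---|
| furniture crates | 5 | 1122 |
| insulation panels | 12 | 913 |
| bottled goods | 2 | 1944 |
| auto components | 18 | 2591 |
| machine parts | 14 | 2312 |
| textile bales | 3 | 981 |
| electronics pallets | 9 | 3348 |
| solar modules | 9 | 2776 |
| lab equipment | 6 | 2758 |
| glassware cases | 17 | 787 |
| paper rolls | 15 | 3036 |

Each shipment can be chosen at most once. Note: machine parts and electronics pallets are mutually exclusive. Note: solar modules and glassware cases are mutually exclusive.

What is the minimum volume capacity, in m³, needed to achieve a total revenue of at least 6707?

Need the lightest bundle worth ≥ 6707.
furniture crates + bottled goods + textile bales + lab equipment: 6805 revenue at 16 m³.
Any bundle with less than 16 m³ falls short of 6707.

16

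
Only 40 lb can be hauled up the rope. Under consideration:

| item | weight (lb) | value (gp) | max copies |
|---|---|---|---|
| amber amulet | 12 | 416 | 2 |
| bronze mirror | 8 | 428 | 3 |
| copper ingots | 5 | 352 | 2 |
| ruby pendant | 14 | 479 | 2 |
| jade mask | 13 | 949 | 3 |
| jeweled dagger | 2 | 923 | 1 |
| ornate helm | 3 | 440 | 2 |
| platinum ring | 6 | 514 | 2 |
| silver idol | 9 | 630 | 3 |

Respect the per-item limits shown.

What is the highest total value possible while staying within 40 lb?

4215

Taking the top-ratio items first gives copper ingots + jade mask + jeweled dagger + 2×ornate helm + 2×platinum ring for 4132 (38 lb).
The 11 lb tied up in copper ingots and platinum ring is better spent on jade mask — total rises to 4215 (40 lb).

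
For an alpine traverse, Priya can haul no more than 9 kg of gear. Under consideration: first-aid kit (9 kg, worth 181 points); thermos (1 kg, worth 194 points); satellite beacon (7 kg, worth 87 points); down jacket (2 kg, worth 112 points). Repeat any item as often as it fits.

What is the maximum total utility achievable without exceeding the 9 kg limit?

Best packing: 9×thermos — 9 kg, 1746 total.
Nothing else within 9 kg beats 1746.

1746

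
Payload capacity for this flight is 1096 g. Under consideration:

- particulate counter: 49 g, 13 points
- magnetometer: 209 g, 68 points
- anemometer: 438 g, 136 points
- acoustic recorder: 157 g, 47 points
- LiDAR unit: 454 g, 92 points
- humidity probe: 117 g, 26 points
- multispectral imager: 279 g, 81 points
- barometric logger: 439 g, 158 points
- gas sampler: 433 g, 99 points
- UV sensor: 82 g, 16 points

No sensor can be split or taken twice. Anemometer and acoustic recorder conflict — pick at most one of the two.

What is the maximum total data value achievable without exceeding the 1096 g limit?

Taking magnetometer + anemometer + barometric logger: 1086 g used, 362 in data value.

362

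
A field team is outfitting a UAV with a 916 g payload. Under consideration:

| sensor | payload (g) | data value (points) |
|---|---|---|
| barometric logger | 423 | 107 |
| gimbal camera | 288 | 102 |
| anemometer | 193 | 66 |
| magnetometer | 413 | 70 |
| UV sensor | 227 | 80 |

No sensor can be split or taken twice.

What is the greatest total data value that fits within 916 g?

By data value per g: gimbal camera 0.35, UV sensor 0.35, anemometer 0.34, barometric logger 0.25 lead.
The ratio heuristic lands on gimbal camera + anemometer + UV sensor (248) but leaves 208 g idle.
Dropping UV sensor frees 227 g; slotting in barometric logger (423 g) lifts the total to 275 at 904 g.
The closest alternative, barometric logger + anemometer + UV sensor, reaches only 253.

275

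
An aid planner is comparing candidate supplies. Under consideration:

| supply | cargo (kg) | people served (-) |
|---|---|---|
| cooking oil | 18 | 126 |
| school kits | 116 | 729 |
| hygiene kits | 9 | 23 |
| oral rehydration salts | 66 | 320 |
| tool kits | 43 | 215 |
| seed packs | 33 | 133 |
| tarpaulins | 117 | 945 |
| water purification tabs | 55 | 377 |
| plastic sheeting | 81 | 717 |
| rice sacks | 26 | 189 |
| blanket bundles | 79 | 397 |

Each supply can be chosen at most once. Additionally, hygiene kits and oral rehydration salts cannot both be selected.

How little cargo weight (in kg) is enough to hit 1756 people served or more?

216

Need the lightest bundle worth ≥ 1756.
cooking oil + tarpaulins + plastic sheeting reaches 1788 using 216 kg.
No combination under 216 kg hits 1756.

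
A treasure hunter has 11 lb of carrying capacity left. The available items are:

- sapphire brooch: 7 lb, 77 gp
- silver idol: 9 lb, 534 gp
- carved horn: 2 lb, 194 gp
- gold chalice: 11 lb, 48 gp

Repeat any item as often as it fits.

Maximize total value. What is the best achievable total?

970

Best packing: 5×carved horn — 10 lb, 970 total.
That's the maximum — no swap from here does better than 970.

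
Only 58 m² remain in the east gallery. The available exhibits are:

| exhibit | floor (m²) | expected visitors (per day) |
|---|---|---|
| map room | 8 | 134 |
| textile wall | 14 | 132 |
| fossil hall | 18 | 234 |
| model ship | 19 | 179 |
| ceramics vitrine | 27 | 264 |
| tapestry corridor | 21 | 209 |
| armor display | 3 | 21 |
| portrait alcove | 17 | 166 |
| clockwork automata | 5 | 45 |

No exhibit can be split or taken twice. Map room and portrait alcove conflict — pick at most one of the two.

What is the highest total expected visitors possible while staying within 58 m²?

The ratio heuristic lands on map room + fossil hall + tapestry corridor + armor display + clockwork automata (643) but leaves 3 m² idle.
The 24 m² tied up in tapestry corridor and armor display is better spent on ceramics vitrine — total rises to 677 (58 m²).
An exhaustive check of the 512 subsets confirms 677.

677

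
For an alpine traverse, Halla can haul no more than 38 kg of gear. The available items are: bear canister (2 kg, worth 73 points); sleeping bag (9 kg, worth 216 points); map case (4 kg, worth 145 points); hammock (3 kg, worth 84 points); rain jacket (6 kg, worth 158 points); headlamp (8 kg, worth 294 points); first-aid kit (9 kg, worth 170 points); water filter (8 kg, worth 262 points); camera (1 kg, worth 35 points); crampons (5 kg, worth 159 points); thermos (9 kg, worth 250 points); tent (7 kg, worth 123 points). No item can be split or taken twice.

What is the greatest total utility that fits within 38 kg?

A density-first pass picks bear canister + map case + hammock + rain jacket + headlamp + water filter + camera + crampons — 1210 at 37 kg.
The 8 kg tied up in bear canister and rain jacket is better spent on thermos — total rises to 1229 (38 kg).

1229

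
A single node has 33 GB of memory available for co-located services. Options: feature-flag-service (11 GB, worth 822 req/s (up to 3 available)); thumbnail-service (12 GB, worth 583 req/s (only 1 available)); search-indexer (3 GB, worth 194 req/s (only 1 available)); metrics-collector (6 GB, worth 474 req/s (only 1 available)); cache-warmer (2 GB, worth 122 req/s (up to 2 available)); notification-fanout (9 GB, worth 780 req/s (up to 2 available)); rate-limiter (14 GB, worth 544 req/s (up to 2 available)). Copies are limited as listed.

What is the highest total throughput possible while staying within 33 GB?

2626

A density-first pass picks search-indexer + metrics-collector + 2×cache-warmer + 2×notification-fanout — 2472 at 31 GB.
Replace search-indexer and metrics-collector with feature-flag-service: the trade gains 154 net, giving 2626 at 33 GB.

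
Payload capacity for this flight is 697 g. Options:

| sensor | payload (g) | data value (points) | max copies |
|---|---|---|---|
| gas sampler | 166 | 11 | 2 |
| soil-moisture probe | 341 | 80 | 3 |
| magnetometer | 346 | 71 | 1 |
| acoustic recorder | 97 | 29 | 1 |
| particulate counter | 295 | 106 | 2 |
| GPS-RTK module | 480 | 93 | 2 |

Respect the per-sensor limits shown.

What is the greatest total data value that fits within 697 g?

241

Best packing: acoustic recorder + 2×particulate counter — 687 g, 241 total.
The spare 10 g is too small for any remaining sensor, and no exchange beats 241.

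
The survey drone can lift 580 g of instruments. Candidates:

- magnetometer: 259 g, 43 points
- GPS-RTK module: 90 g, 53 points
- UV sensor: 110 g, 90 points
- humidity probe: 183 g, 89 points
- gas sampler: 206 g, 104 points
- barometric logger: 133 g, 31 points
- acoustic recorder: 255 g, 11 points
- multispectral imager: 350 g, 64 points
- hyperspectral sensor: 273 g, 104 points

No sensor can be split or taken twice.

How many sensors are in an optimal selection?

3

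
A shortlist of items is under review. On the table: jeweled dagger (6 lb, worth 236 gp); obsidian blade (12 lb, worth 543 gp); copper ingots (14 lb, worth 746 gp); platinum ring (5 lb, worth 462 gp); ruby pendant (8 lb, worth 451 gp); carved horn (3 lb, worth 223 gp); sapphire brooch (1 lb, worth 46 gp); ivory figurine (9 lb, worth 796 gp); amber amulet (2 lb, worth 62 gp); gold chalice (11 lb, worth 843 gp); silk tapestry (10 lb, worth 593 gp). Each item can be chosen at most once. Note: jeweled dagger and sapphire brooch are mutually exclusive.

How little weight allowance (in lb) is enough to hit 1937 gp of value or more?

Minimise lb subject to total value ≥ 1937.
platinum ring + ivory figurine + gold chalice reaches 2101 using 25 lb.
No combination under 25 lb hits 1937.

25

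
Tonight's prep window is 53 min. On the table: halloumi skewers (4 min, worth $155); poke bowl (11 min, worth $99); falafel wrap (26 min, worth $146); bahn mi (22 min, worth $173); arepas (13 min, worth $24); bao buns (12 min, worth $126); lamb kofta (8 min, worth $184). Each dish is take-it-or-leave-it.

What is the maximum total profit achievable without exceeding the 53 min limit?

638

Taking the top-ratio dishes first gives halloumi skewers + poke bowl + arepas + bao buns + lamb kofta for 588 (48 min).
The 24 min tied up in poke bowl and arepas is better spent on bahn mi — total rises to 638 (46 min).
Runner-up halloumi skewers + poke bowl + bahn mi + lamb kofta tops out at 611.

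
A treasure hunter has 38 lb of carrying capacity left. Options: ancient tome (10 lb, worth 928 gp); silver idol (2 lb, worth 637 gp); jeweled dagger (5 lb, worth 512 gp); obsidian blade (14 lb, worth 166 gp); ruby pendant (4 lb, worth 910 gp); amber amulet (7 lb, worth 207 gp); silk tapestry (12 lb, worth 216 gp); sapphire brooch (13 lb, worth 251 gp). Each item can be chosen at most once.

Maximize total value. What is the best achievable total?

Taking the top-ratio items first gives ancient tome + silver idol + jeweled dagger + ruby pendant + amber amulet for 3194 (28 lb).
Replace amber amulet with sapphire brooch: the trade gains 44 net, giving 3238 at 34 lb.

3238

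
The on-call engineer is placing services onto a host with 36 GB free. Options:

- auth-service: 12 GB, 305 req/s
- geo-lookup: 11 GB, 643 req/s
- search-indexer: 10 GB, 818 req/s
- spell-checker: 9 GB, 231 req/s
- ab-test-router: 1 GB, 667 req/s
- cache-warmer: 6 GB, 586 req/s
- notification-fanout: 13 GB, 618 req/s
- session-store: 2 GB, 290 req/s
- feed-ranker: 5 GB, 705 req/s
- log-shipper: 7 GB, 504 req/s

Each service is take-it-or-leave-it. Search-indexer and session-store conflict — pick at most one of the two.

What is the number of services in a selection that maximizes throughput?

5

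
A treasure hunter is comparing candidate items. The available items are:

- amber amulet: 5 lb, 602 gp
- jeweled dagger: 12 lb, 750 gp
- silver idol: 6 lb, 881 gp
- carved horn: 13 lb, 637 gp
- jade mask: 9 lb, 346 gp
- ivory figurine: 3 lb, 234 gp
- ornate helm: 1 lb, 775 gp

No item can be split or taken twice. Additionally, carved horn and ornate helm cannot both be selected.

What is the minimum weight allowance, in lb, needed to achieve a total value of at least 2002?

12

Need the lightest bundle worth ≥ 2002.
amber amulet + silver idol + ornate helm: 2258 value at 12 lb.
Any bundle with less than 12 lb falls short of 2002.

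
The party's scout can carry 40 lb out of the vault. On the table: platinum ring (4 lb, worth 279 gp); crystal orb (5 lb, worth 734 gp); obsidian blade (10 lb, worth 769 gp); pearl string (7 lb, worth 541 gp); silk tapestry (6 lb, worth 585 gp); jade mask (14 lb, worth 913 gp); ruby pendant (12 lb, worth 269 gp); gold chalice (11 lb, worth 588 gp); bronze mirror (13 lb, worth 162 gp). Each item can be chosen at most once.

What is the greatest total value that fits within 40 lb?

3280

Greedy by ratio would take platinum ring + crystal orb + obsidian blade + pearl string + silk tapestry: 32 lb used, total 2908.
Replace pearl string with jade mask: the trade gains 372 net, giving 3280 at 39 lb.
Nothing else within 40 lb beats 3280.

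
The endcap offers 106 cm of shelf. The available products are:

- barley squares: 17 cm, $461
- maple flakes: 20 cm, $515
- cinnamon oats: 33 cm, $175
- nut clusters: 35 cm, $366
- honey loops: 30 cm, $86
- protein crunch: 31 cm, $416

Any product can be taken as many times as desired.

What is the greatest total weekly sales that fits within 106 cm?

By weekly sales per cm: barley squares 27.12, maple flakes 25.75, protein crunch 13.42 lead.
Taking the top-ratio products first gives 6×barley squares for 2766 (102 cm).
Replace barley squares with maple flakes: the trade gains 54 net, giving 2820 at 105 cm.

2820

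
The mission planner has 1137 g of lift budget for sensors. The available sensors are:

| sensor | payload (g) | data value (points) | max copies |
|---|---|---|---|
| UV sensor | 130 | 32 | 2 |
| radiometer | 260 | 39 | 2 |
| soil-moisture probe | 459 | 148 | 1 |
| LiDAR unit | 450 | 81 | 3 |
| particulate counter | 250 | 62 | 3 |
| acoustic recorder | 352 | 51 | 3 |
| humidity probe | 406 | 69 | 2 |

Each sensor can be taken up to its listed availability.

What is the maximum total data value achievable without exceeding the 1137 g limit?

Taking UV sensor + soil-moisture probe + 2×particulate counter: 1089 g used, 304 in data value.

304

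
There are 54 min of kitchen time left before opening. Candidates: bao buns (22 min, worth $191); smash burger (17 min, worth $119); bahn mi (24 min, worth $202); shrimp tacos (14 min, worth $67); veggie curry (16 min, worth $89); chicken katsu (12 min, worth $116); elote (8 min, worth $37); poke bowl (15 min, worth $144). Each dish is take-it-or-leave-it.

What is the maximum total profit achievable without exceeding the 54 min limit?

Ranking by ratio (profit/min): chicken katsu 9.67, poke bowl 9.60, bao buns 8.68.
Taking the top-ratio dishes first gives bao buns + chicken katsu + poke bowl for 451 (49 min).
Dropping bao buns frees 22 min; slotting in bahn mi (24 min) lifts the total to 462 at 51 min.
That's the maximum — no swap from here does better than 462.

462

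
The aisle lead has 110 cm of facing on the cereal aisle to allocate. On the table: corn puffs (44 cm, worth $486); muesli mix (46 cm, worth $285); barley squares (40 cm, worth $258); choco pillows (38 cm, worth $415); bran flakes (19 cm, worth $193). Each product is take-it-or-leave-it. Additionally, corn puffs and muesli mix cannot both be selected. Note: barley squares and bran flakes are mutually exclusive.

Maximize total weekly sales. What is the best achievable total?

1094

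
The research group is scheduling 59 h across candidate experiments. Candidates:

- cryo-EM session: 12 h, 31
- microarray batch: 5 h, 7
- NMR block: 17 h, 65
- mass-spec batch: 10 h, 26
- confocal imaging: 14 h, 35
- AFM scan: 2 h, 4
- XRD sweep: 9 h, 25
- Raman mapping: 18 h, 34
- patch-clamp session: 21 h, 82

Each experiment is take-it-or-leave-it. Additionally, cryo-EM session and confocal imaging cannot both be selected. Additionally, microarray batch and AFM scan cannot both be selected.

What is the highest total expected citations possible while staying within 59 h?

203

By expected citations per h: patch-clamp session 3.90, NMR block 3.82, XRD sweep 2.78 lead.
A density-first pass picks NMR block + mass-spec batch + AFM scan + XRD sweep + patch-clamp session — 202 at 59 h.
The 12 h tied up in mass-spec batch and AFM scan is better spent on cryo-EM session — total rises to 203 (59 h).
An exhaustive check of the 512 subsets confirms 203.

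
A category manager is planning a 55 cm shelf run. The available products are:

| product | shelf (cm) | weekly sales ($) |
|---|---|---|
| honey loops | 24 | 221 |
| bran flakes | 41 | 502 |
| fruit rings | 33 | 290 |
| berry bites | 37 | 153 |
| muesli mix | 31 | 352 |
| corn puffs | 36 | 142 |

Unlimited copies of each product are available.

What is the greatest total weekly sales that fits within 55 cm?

573

Greedy by ratio would take bran flakes: 41 cm used, total 502.
Replace bran flakes with honey loops + muesli mix: the trade gains 71 net, giving 573 at 55 cm.
Nothing else within 55 cm beats 573.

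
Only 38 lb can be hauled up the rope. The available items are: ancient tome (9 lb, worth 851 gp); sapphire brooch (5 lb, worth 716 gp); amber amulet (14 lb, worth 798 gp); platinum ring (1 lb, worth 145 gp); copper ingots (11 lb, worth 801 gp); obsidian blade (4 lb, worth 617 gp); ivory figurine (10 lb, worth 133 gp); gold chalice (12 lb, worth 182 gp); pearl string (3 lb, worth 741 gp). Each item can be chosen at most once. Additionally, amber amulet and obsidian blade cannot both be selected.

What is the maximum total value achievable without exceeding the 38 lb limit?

The ratio ordering already packs tightly: ancient tome + sapphire brooch + platinum ring + copper ingots + obsidian blade + pearl string, 33 lb, 3871.
Nothing else feasible within 38 lb beats 3871.

3871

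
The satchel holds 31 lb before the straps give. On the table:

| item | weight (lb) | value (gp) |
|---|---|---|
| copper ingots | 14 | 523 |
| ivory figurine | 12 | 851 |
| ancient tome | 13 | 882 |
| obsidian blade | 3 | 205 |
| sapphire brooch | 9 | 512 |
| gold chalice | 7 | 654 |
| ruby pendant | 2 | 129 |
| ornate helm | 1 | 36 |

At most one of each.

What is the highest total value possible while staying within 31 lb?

The ratio heuristic lands on ivory figurine + obsidian blade + gold chalice + ruby pendant + ornate helm (1875) but leaves 6 lb idle.
Dropping ruby pendant and ornate helm frees 3 lb; slotting in sapphire brooch (9 lb) lifts the total to 2222 at 31 lb.

2222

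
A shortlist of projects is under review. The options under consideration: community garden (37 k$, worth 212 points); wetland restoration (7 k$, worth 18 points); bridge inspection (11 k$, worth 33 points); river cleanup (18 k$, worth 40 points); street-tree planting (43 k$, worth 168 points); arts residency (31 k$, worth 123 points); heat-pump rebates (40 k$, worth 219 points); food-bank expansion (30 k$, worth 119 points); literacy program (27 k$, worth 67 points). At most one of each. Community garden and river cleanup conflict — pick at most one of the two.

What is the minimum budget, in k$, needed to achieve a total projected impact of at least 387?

Need the lightest bundle worth ≥ 387.
Taking community garden + heat-pump rebates gives 431 (≥ 387) for 77 k$.
No combination under 77 k$ hits 387.

77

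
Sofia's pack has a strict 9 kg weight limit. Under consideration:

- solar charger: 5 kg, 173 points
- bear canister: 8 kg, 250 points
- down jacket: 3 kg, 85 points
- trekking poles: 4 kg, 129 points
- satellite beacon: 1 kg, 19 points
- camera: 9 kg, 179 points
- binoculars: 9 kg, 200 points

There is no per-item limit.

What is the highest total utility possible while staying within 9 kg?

Taking solar charger + trekking poles: 9 kg used, 302 in utility.
Every other selection either busts 9 kg or fails to beat 302.

302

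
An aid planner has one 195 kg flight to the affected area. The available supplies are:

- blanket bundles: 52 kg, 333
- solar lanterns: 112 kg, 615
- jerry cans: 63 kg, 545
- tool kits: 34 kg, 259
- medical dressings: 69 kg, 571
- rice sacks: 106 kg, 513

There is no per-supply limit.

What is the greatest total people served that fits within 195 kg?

1661

Ranking by ratio (people served/kg): jerry cans 8.65, medical dressings 8.28, tool kits 7.62.
Taking the top-ratio supplies first gives 3×jerry cans for 1635 (189 kg).
The 63 kg tied up in jerry cans is better spent on medical dressings — total rises to 1661 (195 kg).
Every other selection either busts 195 kg or fails to beat 1661.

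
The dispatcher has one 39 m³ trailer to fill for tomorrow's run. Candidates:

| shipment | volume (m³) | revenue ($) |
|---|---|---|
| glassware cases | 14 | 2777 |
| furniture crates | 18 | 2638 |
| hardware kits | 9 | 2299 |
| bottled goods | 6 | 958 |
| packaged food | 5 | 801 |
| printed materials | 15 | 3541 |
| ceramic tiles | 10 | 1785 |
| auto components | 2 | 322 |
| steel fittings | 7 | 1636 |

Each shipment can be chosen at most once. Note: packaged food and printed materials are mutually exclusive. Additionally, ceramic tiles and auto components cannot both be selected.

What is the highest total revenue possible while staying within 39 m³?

Best packing: hardware kits + bottled goods + printed materials + auto components + steel fittings — 39 m³, 8756 total.
Runner-up glassware cases + hardware kits + printed materials tops out at 8617.

8756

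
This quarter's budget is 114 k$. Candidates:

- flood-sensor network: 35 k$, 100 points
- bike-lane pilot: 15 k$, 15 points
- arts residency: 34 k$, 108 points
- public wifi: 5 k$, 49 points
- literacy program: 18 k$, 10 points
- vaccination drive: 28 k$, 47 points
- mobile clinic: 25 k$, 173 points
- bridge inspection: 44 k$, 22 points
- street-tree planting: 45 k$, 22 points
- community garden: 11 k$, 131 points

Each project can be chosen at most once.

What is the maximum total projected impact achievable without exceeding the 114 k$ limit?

561

Density check — community garden 11.91, public wifi 9.80, mobile clinic 6.92, arts residency 3.18 are the best per k$.
The ratio ordering already packs tightly: flood-sensor network + arts residency + public wifi + mobile clinic + community garden, 110 k$, 561.
Runner-up flood-sensor network + arts residency + mobile clinic + community garden tops out at 512.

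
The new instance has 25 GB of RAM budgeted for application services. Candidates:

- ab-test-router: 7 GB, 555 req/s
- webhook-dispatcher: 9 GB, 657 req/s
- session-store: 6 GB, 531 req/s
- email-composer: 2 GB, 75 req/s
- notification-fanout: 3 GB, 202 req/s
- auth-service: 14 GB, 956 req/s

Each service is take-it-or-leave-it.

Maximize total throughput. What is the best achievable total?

1945

Ranking by ratio (throughput/GB): session-store 88.50, ab-test-router 79.29, webhook-dispatcher 73.00, auth-service 68.29.
The ratio ordering already packs tightly: ab-test-router + webhook-dispatcher + session-store + notification-fanout, 25 GB, 1945.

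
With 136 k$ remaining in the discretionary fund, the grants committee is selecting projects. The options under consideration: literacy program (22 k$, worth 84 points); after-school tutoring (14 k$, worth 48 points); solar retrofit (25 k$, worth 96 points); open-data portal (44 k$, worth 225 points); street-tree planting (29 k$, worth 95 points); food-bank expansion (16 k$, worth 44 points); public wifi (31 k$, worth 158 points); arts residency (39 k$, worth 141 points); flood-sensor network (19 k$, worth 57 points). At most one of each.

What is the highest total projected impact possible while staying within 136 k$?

By projected impact per k$: open-data portal 5.11, public wifi 5.10, solar retrofit 3.84 lead.
Best packing: literacy program + after-school tutoring + solar retrofit + open-data portal + public wifi — 136 k$, 611 total.
The closest alternative, literacy program + open-data portal + public wifi + arts residency, reaches only 608.

611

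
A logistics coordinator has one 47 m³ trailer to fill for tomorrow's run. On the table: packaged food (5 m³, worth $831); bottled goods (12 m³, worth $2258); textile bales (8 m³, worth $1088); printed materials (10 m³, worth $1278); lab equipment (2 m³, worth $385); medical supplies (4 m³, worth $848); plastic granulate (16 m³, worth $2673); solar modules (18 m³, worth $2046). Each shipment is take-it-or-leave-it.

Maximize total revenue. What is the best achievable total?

8083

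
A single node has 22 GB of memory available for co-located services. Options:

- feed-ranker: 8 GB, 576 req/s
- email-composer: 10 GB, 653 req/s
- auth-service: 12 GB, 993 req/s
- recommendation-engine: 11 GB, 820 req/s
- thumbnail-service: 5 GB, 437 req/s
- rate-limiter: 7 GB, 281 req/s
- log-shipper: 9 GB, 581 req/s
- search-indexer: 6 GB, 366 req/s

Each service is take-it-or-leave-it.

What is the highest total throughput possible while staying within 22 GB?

A density-first pass picks auth-service + thumbnail-service — 1430 at 17 GB.
The 5 GB tied up in thumbnail-service is better spent on email-composer — total rises to 1646 (22 GB).

1646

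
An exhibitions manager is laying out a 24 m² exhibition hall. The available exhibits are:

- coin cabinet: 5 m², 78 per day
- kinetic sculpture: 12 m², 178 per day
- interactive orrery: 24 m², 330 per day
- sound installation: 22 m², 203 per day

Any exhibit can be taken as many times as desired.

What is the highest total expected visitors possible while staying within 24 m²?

Ranking by ratio (expected visitors/m²): coin cabinet 15.60, kinetic sculpture 14.83, interactive orrery 13.75, sound installation 9.23.
Greedy by ratio would take 4×coin cabinet: 20 m² used, total 312.
Dropping 4×coin cabinet frees 20 m²; slotting in 2×kinetic sculpture (24 m²) lifts the total to 356 at 24 m².
No other feasible combination exceeds 356.

356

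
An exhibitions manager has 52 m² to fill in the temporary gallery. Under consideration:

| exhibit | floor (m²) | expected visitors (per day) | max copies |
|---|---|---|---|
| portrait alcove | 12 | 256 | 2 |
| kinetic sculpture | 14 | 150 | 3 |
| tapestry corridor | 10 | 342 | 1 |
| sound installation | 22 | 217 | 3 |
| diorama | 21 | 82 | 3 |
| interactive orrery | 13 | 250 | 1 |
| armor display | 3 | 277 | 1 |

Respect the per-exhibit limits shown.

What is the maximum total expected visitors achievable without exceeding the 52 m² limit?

By expected visitors per m²: armor display 92.33, tapestry corridor 34.20, portrait alcove 21.33 lead.
Best packing: 2×portrait alcove + tapestry corridor + interactive orrery + armor display — 50 m², 1381 total.
Nothing else within 52 m² beats 1381.

1381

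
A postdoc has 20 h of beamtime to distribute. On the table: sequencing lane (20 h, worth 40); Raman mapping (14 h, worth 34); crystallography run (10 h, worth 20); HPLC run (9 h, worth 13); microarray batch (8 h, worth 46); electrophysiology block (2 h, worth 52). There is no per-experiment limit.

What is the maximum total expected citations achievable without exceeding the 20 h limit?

The ratio ordering already packs tightly: 10×electrophysiology block, 20 h, 520.
Nothing else within 20 h beats 520.

520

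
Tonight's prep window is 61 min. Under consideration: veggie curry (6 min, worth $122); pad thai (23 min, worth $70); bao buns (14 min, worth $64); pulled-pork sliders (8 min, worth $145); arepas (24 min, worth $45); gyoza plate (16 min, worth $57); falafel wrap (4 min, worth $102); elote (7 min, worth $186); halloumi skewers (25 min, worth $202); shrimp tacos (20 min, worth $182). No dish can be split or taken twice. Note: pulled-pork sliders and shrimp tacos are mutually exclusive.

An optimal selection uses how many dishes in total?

The maximum profit within 61 min is 757.
One optimal bundle: veggie curry + pulled-pork sliders + falafel wrap + elote + halloumi skewers (50 min).
Any selection reaching 757 contains exactly 5 dishes.

5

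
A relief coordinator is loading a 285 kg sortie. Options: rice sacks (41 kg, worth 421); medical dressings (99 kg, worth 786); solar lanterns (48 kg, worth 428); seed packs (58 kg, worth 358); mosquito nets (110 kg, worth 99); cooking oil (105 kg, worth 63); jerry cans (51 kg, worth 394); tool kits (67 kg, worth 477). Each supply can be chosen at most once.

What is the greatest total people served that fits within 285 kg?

2112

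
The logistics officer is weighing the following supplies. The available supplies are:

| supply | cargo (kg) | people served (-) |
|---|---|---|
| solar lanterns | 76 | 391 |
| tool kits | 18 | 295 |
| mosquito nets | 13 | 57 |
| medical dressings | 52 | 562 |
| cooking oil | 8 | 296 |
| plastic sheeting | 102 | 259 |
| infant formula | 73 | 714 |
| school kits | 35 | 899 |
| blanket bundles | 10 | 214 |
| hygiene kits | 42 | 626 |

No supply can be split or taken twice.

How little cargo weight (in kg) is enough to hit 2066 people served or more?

Look for the lowest-cargo combination reaching 2066.
tool kits + cooking oil + school kits + hygiene kits reaches 2116 using 103 kg.
Any bundle with less than 103 kg falls short of 2066.

103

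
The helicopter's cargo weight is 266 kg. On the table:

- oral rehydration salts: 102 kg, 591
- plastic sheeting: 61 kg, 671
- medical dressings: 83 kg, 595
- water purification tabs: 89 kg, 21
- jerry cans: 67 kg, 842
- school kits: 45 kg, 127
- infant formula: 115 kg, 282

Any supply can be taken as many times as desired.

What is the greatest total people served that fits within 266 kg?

Ranking by ratio (people served/kg): jerry cans 12.57, plastic sheeting 11.00, medical dressings 7.17, oral rehydration salts 5.79.
The ratio ordering already packs tightly: plastic sheeting + 3×jerry cans, 262 kg, 3197.
Nothing else within 266 kg beats 3197.

3197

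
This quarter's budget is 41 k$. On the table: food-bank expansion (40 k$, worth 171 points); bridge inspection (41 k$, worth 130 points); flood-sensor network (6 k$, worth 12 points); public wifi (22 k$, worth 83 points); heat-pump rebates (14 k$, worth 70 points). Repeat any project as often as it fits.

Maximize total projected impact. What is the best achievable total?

171

By projected impact per k$: heat-pump rebates 5.00, food-bank expansion 4.28, public wifi 3.77, bridge inspection 3.17 lead.
Greedy by ratio would take 2×flood-sensor network + 2×heat-pump rebates: 40 k$ used, total 164.
Replace 2×flood-sensor network and 2×heat-pump rebates with food-bank expansion: the trade gains 7 net, giving 171 at 40 k$.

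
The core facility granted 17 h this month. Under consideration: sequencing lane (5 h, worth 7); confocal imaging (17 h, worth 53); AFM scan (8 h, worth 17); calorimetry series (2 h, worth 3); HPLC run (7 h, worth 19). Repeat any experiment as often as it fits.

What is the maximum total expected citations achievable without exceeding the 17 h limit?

Confocal imaging uses 17 of the 17 h and totals 53.

53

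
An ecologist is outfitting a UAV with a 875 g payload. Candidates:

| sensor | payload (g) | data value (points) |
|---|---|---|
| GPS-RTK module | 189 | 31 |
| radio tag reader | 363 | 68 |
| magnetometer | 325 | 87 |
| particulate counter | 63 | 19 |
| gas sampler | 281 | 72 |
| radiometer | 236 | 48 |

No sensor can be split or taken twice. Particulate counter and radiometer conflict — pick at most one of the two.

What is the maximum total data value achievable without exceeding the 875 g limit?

By data value per g: particulate counter 0.30, magnetometer 0.27, gas sampler 0.26, radiometer 0.20 lead.
The ratio ordering already packs tightly: GPS-RTK module + magnetometer + particulate counter + gas sampler, 858 g, 209.

209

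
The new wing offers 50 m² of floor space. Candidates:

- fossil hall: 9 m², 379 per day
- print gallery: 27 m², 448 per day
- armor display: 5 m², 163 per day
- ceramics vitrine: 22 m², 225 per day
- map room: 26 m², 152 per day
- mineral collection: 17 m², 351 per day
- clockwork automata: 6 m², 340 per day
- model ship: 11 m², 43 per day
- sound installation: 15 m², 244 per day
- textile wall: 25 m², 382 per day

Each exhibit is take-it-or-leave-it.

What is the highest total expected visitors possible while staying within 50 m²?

1330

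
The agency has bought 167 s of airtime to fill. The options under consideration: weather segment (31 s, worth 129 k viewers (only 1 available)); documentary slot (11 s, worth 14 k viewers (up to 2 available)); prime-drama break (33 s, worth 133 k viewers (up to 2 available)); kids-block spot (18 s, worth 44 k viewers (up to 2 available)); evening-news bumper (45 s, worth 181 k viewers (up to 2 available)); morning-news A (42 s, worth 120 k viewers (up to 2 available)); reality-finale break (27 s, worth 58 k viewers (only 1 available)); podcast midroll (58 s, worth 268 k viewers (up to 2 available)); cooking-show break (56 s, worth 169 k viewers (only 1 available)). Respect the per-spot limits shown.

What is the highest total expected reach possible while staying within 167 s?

717

The ratio heuristic lands on weather segment + kids-block spot + 2×podcast midroll (709) but leaves 2 s idle.
The 49 s tied up in weather segment and kids-block spot is better spent on evening-news bumper — total rises to 717 (161 s).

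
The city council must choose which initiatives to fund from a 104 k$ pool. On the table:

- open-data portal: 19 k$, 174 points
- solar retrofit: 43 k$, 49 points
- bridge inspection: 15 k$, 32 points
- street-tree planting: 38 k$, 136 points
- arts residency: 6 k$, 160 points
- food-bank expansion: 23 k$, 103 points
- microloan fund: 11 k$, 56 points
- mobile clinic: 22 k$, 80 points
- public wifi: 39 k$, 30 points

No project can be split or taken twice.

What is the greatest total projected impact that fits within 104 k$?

629

Ranking by ratio (projected impact/k$): arts residency 26.67, open-data portal 9.16, microloan fund 5.09, food-bank expansion 4.48.
Filling by ratio: open-data portal + bridge inspection + arts residency + food-bank expansion + microloan fund + mobile clinic for 605, with 8 k$ left unused.
The 37 k$ tied up in bridge inspection and mobile clinic is better spent on street-tree planting — total rises to 629 (97 k$).
The closest alternative, open-data portal + street-tree planting + arts residency + microloan fund + mobile clinic, reaches only 606.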